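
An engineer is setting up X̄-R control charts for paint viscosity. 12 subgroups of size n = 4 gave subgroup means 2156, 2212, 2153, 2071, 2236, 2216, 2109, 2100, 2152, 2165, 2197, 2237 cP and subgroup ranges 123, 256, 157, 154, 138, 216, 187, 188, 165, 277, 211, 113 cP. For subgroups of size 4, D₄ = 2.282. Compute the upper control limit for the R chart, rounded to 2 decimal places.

415.51

R̄ = (123 + 256 + 157 + 154 + 138 + 216 + 187 + 188 + 165 + 277 + 211 + 113) / 12 = 2185.0000 / 12 = 182.0833
UCL_R = D₄·R̄ = 2.282 × 182.0833 = 415.5142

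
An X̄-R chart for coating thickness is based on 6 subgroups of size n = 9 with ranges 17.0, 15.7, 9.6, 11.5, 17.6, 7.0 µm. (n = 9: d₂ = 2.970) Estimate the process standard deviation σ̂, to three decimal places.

R̄ = (17.0 + 15.7 + 9.6 + 11.5 + 17.6 + 7.0) / 6 = 13.0667
σ̂ = R̄ / d₂ = 13.0667 / 2.970 = 4.3996

4.400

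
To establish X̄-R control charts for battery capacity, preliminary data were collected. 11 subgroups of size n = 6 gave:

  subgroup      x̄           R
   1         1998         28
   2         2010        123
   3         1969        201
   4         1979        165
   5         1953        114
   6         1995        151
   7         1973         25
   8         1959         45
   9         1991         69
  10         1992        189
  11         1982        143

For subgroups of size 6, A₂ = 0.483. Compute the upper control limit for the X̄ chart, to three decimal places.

X̄̄ = (1998 + 2010 + 1969 + 1979 + 1953 + 1995 + 1973 + 1959 + 1991 + 1992 + 1982) / 11 = 21801.0000 / 11 = 1981.9091
R̄ = (28 + 123 + 201 + 165 + 114 + 151 + 25 + 45 + 69 + 189 + 143) / 11 = 1253.0000 / 11 = 113.9091
UCL = X̄̄ + A₂·R̄ = 1981.9091 + 0.483 × 113.9091 = 2036.9272

2036.927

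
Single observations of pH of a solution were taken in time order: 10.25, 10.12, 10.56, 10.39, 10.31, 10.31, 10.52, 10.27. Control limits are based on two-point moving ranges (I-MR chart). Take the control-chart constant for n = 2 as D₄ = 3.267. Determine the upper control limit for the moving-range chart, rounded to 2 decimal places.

Moving ranges: 0.13, 0.44, 0.17, 0.08, 0.00, 0.21, 0.25; M̄R̄ = 1.2800 / 7 = 0.1829
UCL_MR = D₄·M̄R̄ = 3.267 × 0.1829 = 0.5974

0.60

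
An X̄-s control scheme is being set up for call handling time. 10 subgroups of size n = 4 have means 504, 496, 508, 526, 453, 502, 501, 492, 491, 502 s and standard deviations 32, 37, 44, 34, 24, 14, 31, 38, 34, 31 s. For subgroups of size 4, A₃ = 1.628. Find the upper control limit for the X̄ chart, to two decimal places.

X̄̄ = (504 + 496 + 508 + 526 + 453 + 502 + 501 + 492 + 491 + 502) / 10 = 497.5000
s̄ = (32 + 37 + 44 + 34 + 24 + 14 + 31 + 38 + 34 + 31) / 10 = 31.9000
UCL = X̄̄ + A₃·s̄ = 497.5000 + 1.628 × 31.9000 = 549.4332

549.43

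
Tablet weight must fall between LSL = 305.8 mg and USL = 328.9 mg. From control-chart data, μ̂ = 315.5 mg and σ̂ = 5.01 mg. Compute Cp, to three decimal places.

Cp = (USL − LSL) / (6σ̂) = (328.9 − 305.8) / (6 × 5.01) = 23.1000 / 30.0600 = 0.7685

0.768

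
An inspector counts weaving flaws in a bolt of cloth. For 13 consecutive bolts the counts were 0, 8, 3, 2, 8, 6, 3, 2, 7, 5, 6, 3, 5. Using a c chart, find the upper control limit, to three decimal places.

10.798

c̄ = (0 + 8 + 3 + 2 + 8 + 6 + 3 + 2 + 7 + 5 + 6 + 3 + 5) / 13 = 58 / 13 = 4.4615
UCL = c̄ + 3√c̄ = 4.4615 + 3 × √4.4615 = 4.4615 + 3 × 2.1122 = 10.7982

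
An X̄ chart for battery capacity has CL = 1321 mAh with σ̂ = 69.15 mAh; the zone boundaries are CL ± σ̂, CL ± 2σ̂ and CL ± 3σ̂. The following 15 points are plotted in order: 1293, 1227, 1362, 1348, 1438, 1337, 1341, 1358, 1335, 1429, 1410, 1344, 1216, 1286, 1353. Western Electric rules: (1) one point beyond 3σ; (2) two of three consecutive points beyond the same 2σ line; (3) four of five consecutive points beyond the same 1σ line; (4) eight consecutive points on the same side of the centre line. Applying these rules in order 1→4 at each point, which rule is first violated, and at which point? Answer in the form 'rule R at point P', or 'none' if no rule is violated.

Zone of each point (C = within 1σ̂, B = 1σ̂–2σ̂, A = 2σ̂–3σ̂, * = beyond 3σ̂; sign = side of CL): 1:-C, 2:-B, 3:+C, 4:+C, 5:+B, 6:+C, 7:+C, 8:+C, 9:+C, 10:+B, 11:+B, 12:+C, 13:-B, 14:-C, 15:+C
Rule 4 (eight consecutive points on the same side of the centre line) is satisfied at point 10.

rule 4 at point 10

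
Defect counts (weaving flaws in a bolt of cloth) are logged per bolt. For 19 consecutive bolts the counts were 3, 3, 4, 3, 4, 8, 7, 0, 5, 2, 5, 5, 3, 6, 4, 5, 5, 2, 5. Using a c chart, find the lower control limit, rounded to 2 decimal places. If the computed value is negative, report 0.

c̄ = (3 + 3 + 4 + 3 + 4 + 8 + 7 + 0 + 5 + 2 + 5 + 5 + 3 + 6 + 4 + 5 + 5 + 2 + 5) / 19 = 79 / 19 = 4.1579
LCL = c̄ − 3√c̄ = 4.1579 − 3 × 2.0391 = -1.9594 → 0 (cannot be negative)

0.00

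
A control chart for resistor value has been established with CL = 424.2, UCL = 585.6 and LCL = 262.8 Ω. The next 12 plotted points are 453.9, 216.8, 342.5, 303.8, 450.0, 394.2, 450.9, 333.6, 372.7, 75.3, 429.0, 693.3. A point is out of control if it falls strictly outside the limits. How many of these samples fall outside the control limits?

Compare each point to [262.8, 585.6]: sample 2 = 216.8 < LCL; sample 10 = 75.3 < LCL; sample 12 = 693.3 > UCL.

3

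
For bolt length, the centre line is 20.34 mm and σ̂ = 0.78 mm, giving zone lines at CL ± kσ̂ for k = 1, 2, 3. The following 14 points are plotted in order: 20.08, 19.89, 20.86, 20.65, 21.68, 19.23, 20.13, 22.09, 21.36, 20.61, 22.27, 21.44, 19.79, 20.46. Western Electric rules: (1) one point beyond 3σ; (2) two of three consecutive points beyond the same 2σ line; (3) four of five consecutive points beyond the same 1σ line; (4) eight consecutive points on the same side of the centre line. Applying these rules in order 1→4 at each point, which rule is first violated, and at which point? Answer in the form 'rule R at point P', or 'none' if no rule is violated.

Zone of each point (C = within 1σ̂, B = 1σ̂–2σ̂, A = 2σ̂–3σ̂, * = beyond 3σ̂; sign = side of CL): 1:-C, 2:-C, 3:+C, 4:+C, 5:+B, 6:-B, 7:-C, 8:+A, 9:+B, 10:+C, 11:+A, 12:+B, 13:-C, 14:+C
Rule 3 (four of five consecutive points beyond the same 1σ limit) is satisfied at point 12.

rule 3 at point 12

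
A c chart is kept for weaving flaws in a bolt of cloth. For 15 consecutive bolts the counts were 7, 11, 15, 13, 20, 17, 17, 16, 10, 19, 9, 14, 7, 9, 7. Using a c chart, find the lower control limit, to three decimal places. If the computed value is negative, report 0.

c̄ = (7 + 11 + 15 + 13 + 20 + 17 + 17 + 16 + 10 + 19 + 9 + 14 + 7 + 9 + 7) / 15 = 191 / 15 = 12.7333
LCL = c̄ − 3√c̄ = 12.7333 − 3 × 3.5684 = 2.0282

2.028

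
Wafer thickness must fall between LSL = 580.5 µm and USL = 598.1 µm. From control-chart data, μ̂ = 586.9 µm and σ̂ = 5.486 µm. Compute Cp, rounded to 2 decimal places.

0.53

Cp = (USL − LSL) / (6σ̂) = (598.1 − 580.5) / (6 × 5.486) = 17.6000 / 32.9160 = 0.5347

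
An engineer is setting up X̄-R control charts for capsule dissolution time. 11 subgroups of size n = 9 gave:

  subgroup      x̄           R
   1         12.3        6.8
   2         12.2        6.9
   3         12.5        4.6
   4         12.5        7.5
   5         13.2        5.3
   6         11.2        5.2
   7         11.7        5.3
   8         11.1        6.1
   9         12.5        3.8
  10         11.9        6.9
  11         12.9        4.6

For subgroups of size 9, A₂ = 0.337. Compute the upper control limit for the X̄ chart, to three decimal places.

X̄̄ = (12.3 + 12.2 + 12.5 + 12.5 + 13.2 + 11.2 + 11.7 + 11.1 + 12.5 + 11.9 + 12.9) / 11 = 134.0000 / 11 = 12.1818
R̄ = (6.8 + 6.9 + 4.6 + 7.5 + 5.3 + 5.2 + 5.3 + 6.1 + 3.8 + 6.9 + 4.6) / 11 = 63.0000 / 11 = 5.7273
UCL = X̄̄ + A₂·R̄ = 12.1818 + 0.337 × 5.7273 = 14.1119

14.112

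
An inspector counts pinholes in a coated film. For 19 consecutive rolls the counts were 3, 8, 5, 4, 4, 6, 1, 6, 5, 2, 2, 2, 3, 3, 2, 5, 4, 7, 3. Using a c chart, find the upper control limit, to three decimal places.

9.908

c̄ = (3 + 8 + 5 + 4 + 4 + 6 + 1 + 6 + 5 + 2 + 2 + 2 + 3 + 3 + 2 + 5 + 4 + 7 + 3) / 19 = 75 / 19 = 3.9474
UCL = c̄ + 3√c̄ = 3.9474 + 3 × √3.9474 = 3.9474 + 3 × 1.9868 = 9.9078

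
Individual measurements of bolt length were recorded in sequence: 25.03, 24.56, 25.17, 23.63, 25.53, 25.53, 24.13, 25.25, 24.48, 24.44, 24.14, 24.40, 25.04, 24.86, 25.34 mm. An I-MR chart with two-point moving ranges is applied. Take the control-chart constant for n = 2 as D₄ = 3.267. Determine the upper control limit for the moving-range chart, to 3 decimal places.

Moving ranges: 0.47, 0.61, 1.54, 1.90, 0.00, 1.40, 1.12, 0.77, 0.04, 0.30, 0.26, 0.64, 0.18, 0.48; M̄R̄ = 9.7100 / 14 = 0.6936
UCL_MR = D₄·M̄R̄ = 3.267 × 0.6936 = 2.2659

2.266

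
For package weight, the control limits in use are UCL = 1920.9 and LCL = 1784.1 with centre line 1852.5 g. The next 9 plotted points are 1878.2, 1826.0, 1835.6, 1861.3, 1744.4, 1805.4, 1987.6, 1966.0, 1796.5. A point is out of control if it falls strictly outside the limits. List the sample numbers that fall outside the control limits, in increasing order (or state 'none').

5, 7, 8

Compare each point to [1784.1, 1920.9]: sample 5 = 1744.4 < LCL; sample 7 = 1987.6 > UCL; sample 8 = 1966.0 > UCL.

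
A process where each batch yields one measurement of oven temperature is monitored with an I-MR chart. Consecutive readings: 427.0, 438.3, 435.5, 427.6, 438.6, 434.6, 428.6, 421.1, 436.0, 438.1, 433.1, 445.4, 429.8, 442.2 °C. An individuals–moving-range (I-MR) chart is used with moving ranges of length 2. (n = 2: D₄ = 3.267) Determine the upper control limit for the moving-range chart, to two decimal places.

28.35

Moving ranges: 11.3, 2.8, 7.9, 11.0, 4.0, 6.0, 7.5, 14.9, 2.1, 5.0, 12.3, 15.6, 12.4; M̄R̄ = 112.8000 / 13 = 8.6769
UCL_MR = D₄·M̄R̄ = 3.267 × 8.6769 = 28.3475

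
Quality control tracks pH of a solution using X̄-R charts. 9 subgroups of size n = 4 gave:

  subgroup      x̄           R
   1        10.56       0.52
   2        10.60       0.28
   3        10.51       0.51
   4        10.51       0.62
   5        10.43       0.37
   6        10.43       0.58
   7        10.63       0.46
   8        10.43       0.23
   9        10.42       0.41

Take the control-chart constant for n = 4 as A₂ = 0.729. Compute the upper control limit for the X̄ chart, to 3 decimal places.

10.825

X̄̄ = (10.56 + 10.60 + 10.51 + 10.51 + 10.43 + 10.43 + 10.63 + 10.43 + 10.42) / 9 = 94.5200 / 9 = 10.5022
R̄ = (0.52 + 0.28 + 0.51 + 0.62 + 0.37 + 0.58 + 0.46 + 0.23 + 0.41) / 9 = 3.9800 / 9 = 0.4422
UCL = X̄̄ + A₂·R̄ = 10.5022 + 0.729 × 0.4422 = 10.8246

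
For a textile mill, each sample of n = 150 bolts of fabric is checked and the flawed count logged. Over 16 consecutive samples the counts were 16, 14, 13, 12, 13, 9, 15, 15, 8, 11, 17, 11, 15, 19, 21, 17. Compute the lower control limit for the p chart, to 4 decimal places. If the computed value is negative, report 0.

p̄ = Σdᵢ / (k·n) = 226 / (16 × 150) = 0.09417
LCL = p̄ − 3·√(p̄(1−p̄)/n) = 0.09417 − 3 × 0.02385 = 0.02263

0.0226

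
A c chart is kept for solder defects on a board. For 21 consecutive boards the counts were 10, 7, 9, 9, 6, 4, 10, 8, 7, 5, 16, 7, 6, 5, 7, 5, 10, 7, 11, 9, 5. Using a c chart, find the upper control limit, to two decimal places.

c̄ = (10 + 7 + 9 + 9 + 6 + 4 + 10 + 8 + 7 + 5 + 16 + 7 + 6 + 5 + 7 + 5 + 10 + 7 + 11 + 9 + 5) / 21 = 163 / 21 = 7.7619
UCL = c̄ + 3√c̄ = 7.7619 + 3 × √7.7619 = 7.7619 + 3 × 2.7860 = 16.1200

16.12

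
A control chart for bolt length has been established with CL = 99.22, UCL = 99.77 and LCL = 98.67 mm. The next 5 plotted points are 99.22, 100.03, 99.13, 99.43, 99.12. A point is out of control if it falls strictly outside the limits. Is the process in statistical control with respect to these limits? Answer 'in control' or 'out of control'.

out of control

Compare each point to [98.67, 99.77]: sample 2 = 100.03 > UCL.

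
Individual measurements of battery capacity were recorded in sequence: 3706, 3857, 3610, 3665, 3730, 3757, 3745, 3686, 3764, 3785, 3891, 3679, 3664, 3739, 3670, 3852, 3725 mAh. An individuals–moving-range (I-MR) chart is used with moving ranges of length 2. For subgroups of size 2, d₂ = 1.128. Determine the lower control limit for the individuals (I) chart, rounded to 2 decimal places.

X̄ = (3706 + 3857 + 3610 + 3665 + 3730 + 3757 + 3745 + 3686 + 3764 + 3785 + 3891 + 3679 + 3664 + 3739 + 3670 + 3852 + 3725) / 17 = 3736.7647
Moving ranges: 151, 247, 55, 65, 27, 12, 59, 78, 21, 106, 212, 15, 75, 69, 182, 127; M̄R̄ = 1501.0000 / 16 = 93.8125
LCL = X̄ − 3·M̄R̄/d₂ = 3736.7647 − 3 × 93.8125 / 1.128 = 3487.2634

3487.26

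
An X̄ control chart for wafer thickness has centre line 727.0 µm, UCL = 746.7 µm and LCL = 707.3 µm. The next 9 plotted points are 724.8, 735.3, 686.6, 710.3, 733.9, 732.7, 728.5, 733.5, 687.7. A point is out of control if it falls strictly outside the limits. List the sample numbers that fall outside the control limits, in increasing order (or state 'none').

3, 9

Compare each point to [707.3, 746.7]: sample 3 = 686.6 < LCL; sample 9 = 687.7 < LCL.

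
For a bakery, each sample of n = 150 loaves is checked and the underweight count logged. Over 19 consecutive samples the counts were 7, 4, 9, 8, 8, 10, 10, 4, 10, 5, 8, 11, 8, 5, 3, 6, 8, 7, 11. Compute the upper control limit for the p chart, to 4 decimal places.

p̄ = Σdᵢ / (k·n) = 142 / (19 × 150) = 0.04982
UCL = p̄ + 3·√(p̄(1−p̄)/n) = 0.04982 + 3 × √(0.04982×0.95018/150) = 0.04982 + 3 × 0.01777 = 0.10312

0.1031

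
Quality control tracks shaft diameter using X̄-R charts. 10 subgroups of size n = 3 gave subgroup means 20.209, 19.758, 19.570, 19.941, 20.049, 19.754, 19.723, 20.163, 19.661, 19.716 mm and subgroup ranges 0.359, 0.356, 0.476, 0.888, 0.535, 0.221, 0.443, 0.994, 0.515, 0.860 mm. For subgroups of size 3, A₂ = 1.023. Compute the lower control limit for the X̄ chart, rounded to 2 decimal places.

19.28

X̄̄ = (20.209 + 19.758 + 19.570 + 19.941 + 20.049 + 19.754 + 19.723 + 20.163 + 19.661 + 19.716) / 10 = 198.5440 / 10 = 19.8544
R̄ = (0.359 + 0.356 + 0.476 + 0.888 + 0.535 + 0.221 + 0.443 + 0.994 + 0.515 + 0.860) / 10 = 5.6470 / 10 = 0.5647
LCL = X̄̄ − A₂·R̄ = 19.8544 − 1.023 × 0.5647 = 19.2767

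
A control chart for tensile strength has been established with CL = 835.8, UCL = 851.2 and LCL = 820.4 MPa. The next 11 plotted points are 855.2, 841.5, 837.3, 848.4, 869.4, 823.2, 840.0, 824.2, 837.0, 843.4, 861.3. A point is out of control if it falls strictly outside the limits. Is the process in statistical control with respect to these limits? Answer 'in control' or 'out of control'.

Compare each point to [820.4, 851.2]: sample 1 = 855.2 > UCL; sample 5 = 869.4 > UCL; sample 11 = 861.3 > UCL.

out of control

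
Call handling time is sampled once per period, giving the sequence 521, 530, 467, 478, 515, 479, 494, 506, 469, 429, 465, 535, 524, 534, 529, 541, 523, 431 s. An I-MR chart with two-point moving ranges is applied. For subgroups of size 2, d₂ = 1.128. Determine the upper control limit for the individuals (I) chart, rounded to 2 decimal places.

578.75

X̄ = (521 + 530 + 467 + 478 + 515 + 479 + 494 + 506 + 469 + 429 + 465 + 535 + 524 + 534 + 529 + 541 + 523 + 431) / 18 = 498.3333
Moving ranges: 9, 63, 11, 37, 36, 15, 12, 37, 40, 36, 70, 11, 10, 5, 12, 18, 92; M̄R̄ = 514.0000 / 17 = 30.2353
UCL = X̄ + 3·M̄R̄/d₂ = 498.3333 + 3 × 30.2353 / 1.128 = 578.7463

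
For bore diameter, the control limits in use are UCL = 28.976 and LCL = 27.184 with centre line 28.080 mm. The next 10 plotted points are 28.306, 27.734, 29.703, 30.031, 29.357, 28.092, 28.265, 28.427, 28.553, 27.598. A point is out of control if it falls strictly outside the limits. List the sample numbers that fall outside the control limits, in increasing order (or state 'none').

Compare each point to [27.184, 28.976]: sample 3 = 29.703 > UCL; sample 4 = 30.031 > UCL; sample 5 = 29.357 > UCL.

3, 4, 5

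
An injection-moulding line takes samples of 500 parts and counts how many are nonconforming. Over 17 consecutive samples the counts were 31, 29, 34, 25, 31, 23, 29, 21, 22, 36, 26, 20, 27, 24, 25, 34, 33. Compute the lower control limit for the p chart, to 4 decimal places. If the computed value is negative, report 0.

p̄ = Σdᵢ / (k·n) = 470 / (17 × 500) = 0.05529
LCL = p̄ − 3·√(p̄(1−p̄)/n) = 0.05529 − 3 × 0.01022 = 0.02463

0.0246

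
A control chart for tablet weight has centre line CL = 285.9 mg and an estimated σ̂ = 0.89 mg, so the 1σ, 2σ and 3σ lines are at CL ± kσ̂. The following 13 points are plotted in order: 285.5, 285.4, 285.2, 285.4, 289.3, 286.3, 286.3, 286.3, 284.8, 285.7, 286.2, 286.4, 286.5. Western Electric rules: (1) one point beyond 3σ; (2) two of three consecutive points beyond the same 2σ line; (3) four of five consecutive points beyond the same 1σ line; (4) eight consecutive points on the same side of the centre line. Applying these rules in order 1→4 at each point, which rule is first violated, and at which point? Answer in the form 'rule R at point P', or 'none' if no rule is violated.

rule 1 at point 5

Zone of each point (C = within 1σ̂, B = 1σ̂–2σ̂, A = 2σ̂–3σ̂, * = beyond 3σ̂; sign = side of CL): 1:-C, 2:-C, 3:-C, 4:-C, 5:+*, 6:+C, 7:+C, 8:+C, 9:-B, 10:-C, 11:+C, 12:+C, 13:+C
Rule 1 (one point beyond the 3σ limits) is satisfied at point 5.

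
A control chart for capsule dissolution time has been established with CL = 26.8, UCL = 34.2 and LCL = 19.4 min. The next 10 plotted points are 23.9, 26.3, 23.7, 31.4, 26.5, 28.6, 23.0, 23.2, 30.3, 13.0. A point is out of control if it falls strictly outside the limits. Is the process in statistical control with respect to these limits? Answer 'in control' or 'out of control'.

Compare each point to [19.4, 34.2]: sample 10 = 13.0 < LCL.

out of control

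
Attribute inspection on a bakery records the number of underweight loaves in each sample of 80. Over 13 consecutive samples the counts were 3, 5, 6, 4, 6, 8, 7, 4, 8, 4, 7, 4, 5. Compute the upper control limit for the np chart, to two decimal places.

p̄ = Σdᵢ / (k·n) = 71 / (13 × 80) = 0.06827
UCL = np̄ + 3·√(np̄(1−p̄)) = 5.4615 + 3 × √(5.4615×0.93173) = 5.4615 + 3 × 2.2558 = 12.2290

12.23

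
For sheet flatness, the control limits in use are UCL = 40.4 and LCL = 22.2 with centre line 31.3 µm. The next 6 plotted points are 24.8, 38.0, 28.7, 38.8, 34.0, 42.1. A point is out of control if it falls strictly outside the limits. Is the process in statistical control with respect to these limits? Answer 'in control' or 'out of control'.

Compare each point to [22.2, 40.4]: sample 6 = 42.1 > UCL.

out of control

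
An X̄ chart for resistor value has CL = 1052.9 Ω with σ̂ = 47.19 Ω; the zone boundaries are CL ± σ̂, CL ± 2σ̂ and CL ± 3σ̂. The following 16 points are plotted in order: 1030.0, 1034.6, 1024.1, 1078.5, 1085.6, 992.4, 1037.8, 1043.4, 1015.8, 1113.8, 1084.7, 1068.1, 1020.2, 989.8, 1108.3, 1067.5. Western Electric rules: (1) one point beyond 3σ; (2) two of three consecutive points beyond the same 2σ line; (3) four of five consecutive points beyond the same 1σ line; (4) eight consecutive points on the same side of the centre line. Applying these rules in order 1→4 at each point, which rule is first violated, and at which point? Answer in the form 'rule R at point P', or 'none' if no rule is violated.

Zone of each point (C = within 1σ̂, B = 1σ̂–2σ̂, A = 2σ̂–3σ̂, * = beyond 3σ̂; sign = side of CL): 1:-C, 2:-C, 3:-C, 4:+C, 5:+C, 6:-B, 7:-C, 8:-C, 9:-C, 10:+B, 11:+C, 12:+C, 13:-C, 14:-B, 15:+B, 16:+C
No rule fires across all 16 points.

none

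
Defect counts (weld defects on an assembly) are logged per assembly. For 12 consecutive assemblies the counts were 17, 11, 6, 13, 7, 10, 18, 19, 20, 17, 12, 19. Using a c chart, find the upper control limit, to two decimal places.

25.34

c̄ = (17 + 11 + 6 + 13 + 7 + 10 + 18 + 19 + 20 + 17 + 12 + 19) / 12 = 169 / 12 = 14.0833
UCL = c̄ + 3√c̄ = 14.0833 + 3 × √14.0833 = 14.0833 + 3 × 3.7528 = 25.3417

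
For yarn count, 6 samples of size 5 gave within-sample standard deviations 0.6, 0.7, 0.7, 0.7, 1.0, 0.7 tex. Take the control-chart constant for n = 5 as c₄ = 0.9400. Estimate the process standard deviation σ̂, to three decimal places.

s̄ = (0.6 + 0.7 + 0.7 + 0.7 + 1.0 + 0.7) / 6 = 0.7333
σ̂ = s̄ / c₄ = 0.7333 / 0.9400 = 0.7801

0.780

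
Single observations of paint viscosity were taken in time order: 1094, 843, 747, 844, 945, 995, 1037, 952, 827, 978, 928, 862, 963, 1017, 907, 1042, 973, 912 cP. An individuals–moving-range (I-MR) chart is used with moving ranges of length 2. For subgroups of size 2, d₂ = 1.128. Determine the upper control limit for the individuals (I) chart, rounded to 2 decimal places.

X̄ = (1094 + 843 + 747 + 844 + 945 + 995 + 1037 + 952 + 827 + 978 + 928 + 862 + 963 + 1017 + 907 + 1042 + 973 + 912) / 18 = 937.0000
Moving ranges: 251, 96, 97, 101, 50, 42, 85, 125, 151, 50, 66, 101, 54, 110, 135, 69, 61; M̄R̄ = 1644.0000 / 17 = 96.7059
UCL = X̄ + 3·M̄R̄/d₂ = 937.0000 + 3 × 96.7059 / 1.128 = 1194.1965

1194.20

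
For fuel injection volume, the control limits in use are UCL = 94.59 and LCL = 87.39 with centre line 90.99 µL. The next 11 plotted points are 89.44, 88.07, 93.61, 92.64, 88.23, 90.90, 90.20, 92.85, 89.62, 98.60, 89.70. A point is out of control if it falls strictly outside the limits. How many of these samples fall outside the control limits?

Compare each point to [87.39, 94.59]: sample 10 = 98.60 > UCL.

1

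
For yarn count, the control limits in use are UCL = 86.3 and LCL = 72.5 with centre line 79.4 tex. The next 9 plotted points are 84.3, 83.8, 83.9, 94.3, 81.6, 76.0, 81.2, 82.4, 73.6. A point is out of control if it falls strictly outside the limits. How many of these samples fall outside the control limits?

Compare each point to [72.5, 86.3]: sample 4 = 94.3 > UCL.

1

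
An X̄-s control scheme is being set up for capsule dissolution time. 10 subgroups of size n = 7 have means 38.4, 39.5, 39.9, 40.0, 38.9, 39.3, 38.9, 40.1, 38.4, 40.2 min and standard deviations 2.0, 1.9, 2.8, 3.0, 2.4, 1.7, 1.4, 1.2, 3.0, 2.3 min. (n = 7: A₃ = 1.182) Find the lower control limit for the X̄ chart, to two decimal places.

X̄̄ = (38.4 + 39.5 + 39.9 + 40.0 + 38.9 + 39.3 + 38.9 + 40.1 + 38.4 + 40.2) / 10 = 39.3600
s̄ = (2.0 + 1.9 + 2.8 + 3.0 + 2.4 + 1.7 + 1.4 + 1.2 + 3.0 + 2.3) / 10 = 2.1700
LCL = X̄̄ − A₃·s̄ = 39.3600 − 1.182 × 2.1700 = 36.7951

36.80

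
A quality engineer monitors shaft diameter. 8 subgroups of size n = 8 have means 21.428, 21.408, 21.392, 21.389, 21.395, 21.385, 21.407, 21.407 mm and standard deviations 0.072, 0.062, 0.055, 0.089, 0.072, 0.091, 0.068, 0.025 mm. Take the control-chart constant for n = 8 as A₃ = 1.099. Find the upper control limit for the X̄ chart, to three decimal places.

X̄̄ = (21.428 + 21.408 + 21.392 + 21.389 + 21.395 + 21.385 + 21.407 + 21.407) / 8 = 21.4014
s̄ = (0.072 + 0.062 + 0.055 + 0.089 + 0.072 + 0.091 + 0.068 + 0.025) / 8 = 0.0668
UCL = X̄̄ + A₃·s̄ = 21.4014 + 1.099 × 0.0668 = 21.4747

21.475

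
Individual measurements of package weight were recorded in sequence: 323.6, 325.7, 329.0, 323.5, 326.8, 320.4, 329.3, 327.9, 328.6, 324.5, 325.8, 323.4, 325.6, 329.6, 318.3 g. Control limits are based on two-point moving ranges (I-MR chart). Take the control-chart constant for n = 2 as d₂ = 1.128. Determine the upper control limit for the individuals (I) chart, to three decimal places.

X̄ = (323.6 + 325.7 + 329.0 + 323.5 + 326.8 + 320.4 + 329.3 + 327.9 + 328.6 + 324.5 + 325.8 + 323.4 + 325.6 + 329.6 + 318.3) / 15 = 325.4667
Moving ranges: 2.1, 3.3, 5.5, 3.3, 6.4, 8.9, 1.4, 0.7, 4.1, 1.3, 2.4, 2.2, 4.0, 11.3; M̄R̄ = 56.9000 / 14 = 4.0643
UCL = X̄ + 3·M̄R̄/d₂ = 325.4667 + 3 × 4.0643 / 1.128 = 336.2759

336.276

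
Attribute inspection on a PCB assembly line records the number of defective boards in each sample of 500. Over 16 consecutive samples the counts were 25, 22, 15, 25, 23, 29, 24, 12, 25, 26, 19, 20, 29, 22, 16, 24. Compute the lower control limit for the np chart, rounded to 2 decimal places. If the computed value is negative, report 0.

8.42

p̄ = Σdᵢ / (k·n) = 356 / (16 × 500) = 0.04450
LCL = np̄ − 3·√(np̄(1−p̄)) = 22.2500 − 3 × 4.6108 = 8.4175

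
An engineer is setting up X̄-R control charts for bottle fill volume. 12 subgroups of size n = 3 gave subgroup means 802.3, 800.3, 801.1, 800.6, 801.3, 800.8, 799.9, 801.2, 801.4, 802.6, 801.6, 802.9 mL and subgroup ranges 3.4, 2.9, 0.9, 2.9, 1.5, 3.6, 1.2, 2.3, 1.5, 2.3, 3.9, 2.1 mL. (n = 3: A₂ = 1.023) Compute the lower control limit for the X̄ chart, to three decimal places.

X̄̄ = (802.3 + 800.3 + 801.1 + 800.6 + 801.3 + 800.8 + 799.9 + 801.2 + 801.4 + 802.6 + 801.6 + 802.9) / 12 = 9616.0000 / 12 = 801.3333
R̄ = (3.4 + 2.9 + 0.9 + 2.9 + 1.5 + 3.6 + 1.2 + 2.3 + 1.5 + 2.3 + 3.9 + 2.1) / 12 = 28.5000 / 12 = 2.3750
LCL = X̄̄ − A₂·R̄ = 801.3333 − 1.023 × 2.3750 = 798.9037

798.904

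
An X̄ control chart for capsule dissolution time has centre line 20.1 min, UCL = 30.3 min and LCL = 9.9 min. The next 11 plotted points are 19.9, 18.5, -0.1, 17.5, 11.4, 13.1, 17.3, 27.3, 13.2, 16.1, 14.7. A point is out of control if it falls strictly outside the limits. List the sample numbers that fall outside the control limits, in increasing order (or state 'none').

3

Compare each point to [9.9, 30.3]: sample 3 = -0.1 < LCL.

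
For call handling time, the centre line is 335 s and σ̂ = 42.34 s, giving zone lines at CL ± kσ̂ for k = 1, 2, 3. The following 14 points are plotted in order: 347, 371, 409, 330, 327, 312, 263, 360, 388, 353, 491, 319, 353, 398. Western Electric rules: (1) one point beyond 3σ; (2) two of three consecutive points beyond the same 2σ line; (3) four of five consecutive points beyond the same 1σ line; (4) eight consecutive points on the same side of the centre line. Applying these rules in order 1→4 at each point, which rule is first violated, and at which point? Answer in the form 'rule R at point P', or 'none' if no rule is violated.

rule 1 at point 11

Zone of each point (C = within 1σ̂, B = 1σ̂–2σ̂, A = 2σ̂–3σ̂, * = beyond 3σ̂; sign = side of CL): 1:+C, 2:+C, 3:+B, 4:-C, 5:-C, 6:-C, 7:-B, 8:+C, 9:+B, 10:+C, 11:+*, 12:-C, 13:+C, 14:+B
Rule 1 (one point beyond the 3σ limits) is satisfied at point 11.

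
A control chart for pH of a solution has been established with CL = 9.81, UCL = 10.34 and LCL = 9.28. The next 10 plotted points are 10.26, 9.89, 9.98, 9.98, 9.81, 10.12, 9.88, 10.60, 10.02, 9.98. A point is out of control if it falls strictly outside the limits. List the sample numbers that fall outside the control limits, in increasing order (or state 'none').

8

Compare each point to [9.28, 10.34]: sample 8 = 10.60 > UCL.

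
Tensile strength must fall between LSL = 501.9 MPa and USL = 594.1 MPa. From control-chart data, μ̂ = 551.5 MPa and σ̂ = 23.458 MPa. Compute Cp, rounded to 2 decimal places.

Cp = (USL − LSL) / (6σ̂) = (594.1 − 501.9) / (6 × 23.458) = 92.2000 / 140.7480 = 0.6551

0.66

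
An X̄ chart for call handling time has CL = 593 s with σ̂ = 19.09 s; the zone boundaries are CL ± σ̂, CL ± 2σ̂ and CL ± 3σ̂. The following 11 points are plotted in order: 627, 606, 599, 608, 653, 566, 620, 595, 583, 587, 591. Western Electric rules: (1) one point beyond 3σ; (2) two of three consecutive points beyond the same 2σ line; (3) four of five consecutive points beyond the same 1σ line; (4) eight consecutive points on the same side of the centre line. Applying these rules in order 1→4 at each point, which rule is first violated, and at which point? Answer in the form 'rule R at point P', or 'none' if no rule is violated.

Zone of each point (C = within 1σ̂, B = 1σ̂–2σ̂, A = 2σ̂–3σ̂, * = beyond 3σ̂; sign = side of CL): 1:+B, 2:+C, 3:+C, 4:+C, 5:+*, 6:-B, 7:+B, 8:+C, 9:-C, 10:-C, 11:-C
Rule 1 (one point beyond the 3σ limits) is satisfied at point 5.

rule 1 at point 5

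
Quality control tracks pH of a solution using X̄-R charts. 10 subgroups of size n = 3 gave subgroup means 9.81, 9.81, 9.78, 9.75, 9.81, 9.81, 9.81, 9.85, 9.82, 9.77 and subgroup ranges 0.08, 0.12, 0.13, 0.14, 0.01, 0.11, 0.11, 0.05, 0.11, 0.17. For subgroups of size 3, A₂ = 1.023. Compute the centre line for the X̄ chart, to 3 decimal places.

X̄̄ = (9.81 + 9.81 + 9.78 + 9.75 + 9.81 + 9.81 + 9.81 + 9.85 + 9.82 + 9.77) / 10 = 98.0200 / 10 = 9.8020
CL = X̄̄ = 9.8020

9.802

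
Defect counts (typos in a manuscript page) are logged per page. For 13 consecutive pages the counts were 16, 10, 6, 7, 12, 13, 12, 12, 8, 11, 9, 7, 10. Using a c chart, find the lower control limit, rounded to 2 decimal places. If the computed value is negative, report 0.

0.64

c̄ = (16 + 10 + 6 + 7 + 12 + 13 + 12 + 12 + 8 + 11 + 9 + 7 + 10) / 13 = 133 / 13 = 10.2308
LCL = c̄ − 3√c̄ = 10.2308 − 3 × 3.1986 = 0.6351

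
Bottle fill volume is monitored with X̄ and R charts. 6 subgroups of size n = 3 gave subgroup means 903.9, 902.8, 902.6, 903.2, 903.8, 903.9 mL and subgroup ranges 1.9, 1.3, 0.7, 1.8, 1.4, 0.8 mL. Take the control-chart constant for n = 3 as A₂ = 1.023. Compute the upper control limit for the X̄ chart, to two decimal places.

X̄̄ = (903.9 + 902.8 + 902.6 + 903.2 + 903.8 + 903.9) / 6 = 5420.2000 / 6 = 903.3667
R̄ = (1.9 + 1.3 + 0.7 + 1.8 + 1.4 + 0.8) / 6 = 7.9000 / 6 = 1.3167
UCL = X̄̄ + A₂·R̄ = 903.3667 + 1.023 × 1.3167 = 904.7136

904.71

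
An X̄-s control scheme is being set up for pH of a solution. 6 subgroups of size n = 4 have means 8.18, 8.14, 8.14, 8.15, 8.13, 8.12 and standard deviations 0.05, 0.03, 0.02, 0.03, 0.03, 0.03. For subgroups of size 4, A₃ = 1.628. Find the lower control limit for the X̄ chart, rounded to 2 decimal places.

X̄̄ = (8.18 + 8.14 + 8.14 + 8.15 + 8.13 + 8.12) / 6 = 8.1433
s̄ = (0.05 + 0.03 + 0.02 + 0.03 + 0.03 + 0.03) / 6 = 0.0317
LCL = X̄̄ − A₃·s̄ = 8.1433 − 1.628 × 0.0317 = 8.0918

8.09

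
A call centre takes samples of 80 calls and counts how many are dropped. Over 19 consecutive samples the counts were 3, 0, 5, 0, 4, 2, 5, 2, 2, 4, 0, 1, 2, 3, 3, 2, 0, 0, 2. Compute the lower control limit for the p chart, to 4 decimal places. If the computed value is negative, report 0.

p̄ = Σdᵢ / (k·n) = 40 / (19 × 80) = 0.02632
LCL = p̄ − 3·√(p̄(1−p̄)/n) = 0.02632 − 3 × 0.01790 = -0.02737 → 0 (negative, so LCL = 0)

0.0000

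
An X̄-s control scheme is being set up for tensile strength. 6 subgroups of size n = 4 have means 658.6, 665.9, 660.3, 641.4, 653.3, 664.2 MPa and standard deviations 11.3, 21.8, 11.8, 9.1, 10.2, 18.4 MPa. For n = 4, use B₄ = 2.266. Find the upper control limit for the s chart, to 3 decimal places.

31.195

s̄ = (11.3 + 21.8 + 11.8 + 9.1 + 10.2 + 18.4) / 6 = 13.7667
UCL_s = B₄·s̄ = 2.266 × 13.7667 = 31.1953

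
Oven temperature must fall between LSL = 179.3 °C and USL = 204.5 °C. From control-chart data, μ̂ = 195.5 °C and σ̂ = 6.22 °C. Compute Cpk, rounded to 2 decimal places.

Cpu = (USL − μ̂) / (3σ̂) = (204.5 − 195.5) / (3 × 6.22) = 0.4823; Cpl = (μ̂ − LSL) / (3σ̂) = (195.5 − 179.3) / (3 × 6.22) = 0.8682; Cpk = min(Cpu, Cpl) = 0.4823

0.48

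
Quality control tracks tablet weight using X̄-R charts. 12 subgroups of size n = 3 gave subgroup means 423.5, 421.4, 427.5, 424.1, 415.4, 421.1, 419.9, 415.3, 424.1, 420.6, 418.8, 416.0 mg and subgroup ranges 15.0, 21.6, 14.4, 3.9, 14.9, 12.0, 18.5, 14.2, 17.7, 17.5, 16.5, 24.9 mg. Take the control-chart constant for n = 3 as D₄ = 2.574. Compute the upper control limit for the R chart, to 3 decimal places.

R̄ = (15.0 + 21.6 + 14.4 + 3.9 + 14.9 + 12.0 + 18.5 + 14.2 + 17.7 + 17.5 + 16.5 + 24.9) / 12 = 191.1000 / 12 = 15.9250
UCL_R = D₄·R̄ = 2.574 × 15.9250 = 40.9909

40.991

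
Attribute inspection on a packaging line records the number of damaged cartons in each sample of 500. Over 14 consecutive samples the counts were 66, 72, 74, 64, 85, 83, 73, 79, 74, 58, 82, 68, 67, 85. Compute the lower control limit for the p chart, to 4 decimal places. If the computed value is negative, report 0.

p̄ = Σdᵢ / (k·n) = 1030 / (14 × 500) = 0.14714
LCL = p̄ − 3·√(p̄(1−p̄)/n) = 0.14714 − 3 × 0.01584 = 0.09962

0.0996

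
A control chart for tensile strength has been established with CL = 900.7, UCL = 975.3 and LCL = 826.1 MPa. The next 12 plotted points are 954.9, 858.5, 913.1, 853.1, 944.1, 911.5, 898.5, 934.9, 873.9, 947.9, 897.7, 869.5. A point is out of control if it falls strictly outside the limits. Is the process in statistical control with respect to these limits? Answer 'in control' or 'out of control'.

All 12 points lie within [826.1, 975.3].

in control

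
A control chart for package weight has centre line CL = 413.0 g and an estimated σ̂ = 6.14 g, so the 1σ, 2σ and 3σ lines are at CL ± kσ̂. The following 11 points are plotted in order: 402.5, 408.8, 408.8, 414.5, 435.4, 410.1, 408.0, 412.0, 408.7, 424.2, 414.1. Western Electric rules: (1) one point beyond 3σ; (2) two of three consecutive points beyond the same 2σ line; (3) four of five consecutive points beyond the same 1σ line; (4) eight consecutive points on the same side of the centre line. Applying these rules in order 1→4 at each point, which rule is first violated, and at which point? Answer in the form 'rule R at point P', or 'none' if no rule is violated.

rule 1 at point 5

Zone of each point (C = within 1σ̂, B = 1σ̂–2σ̂, A = 2σ̂–3σ̂, * = beyond 3σ̂; sign = side of CL): 1:-B, 2:-C, 3:-C, 4:+C, 5:+*, 6:-C, 7:-C, 8:-C, 9:-C, 10:+B, 11:+C
Rule 1 (one point beyond the 3σ limits) is satisfied at point 5.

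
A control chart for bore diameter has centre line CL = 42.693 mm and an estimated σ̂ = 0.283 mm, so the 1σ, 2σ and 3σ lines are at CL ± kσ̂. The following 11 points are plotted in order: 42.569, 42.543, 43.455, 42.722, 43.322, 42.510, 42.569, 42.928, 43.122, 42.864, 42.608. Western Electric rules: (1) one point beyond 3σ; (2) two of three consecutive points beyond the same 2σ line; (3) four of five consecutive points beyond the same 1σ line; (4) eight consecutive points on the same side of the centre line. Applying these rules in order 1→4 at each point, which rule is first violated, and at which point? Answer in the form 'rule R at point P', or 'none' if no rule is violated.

rule 2 at point 5

Zone of each point (C = within 1σ̂, B = 1σ̂–2σ̂, A = 2σ̂–3σ̂, * = beyond 3σ̂; sign = side of CL): 1:-C, 2:-C, 3:+A, 4:+C, 5:+A, 6:-C, 7:-C, 8:+C, 9:+B, 10:+C, 11:-C
Rule 2 (two of three consecutive points beyond the same 2σ limit) is satisfied at point 5.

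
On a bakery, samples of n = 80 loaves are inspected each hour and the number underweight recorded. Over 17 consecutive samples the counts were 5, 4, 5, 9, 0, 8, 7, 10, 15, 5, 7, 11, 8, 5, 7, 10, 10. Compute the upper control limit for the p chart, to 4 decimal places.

0.1899

p̄ = Σdᵢ / (k·n) = 126 / (17 × 80) = 0.09265
UCL = p̄ + 3·√(p̄(1−p̄)/n) = 0.09265 + 3 × √(0.09265×0.90735/80) = 0.09265 + 3 × 0.03242 = 0.18989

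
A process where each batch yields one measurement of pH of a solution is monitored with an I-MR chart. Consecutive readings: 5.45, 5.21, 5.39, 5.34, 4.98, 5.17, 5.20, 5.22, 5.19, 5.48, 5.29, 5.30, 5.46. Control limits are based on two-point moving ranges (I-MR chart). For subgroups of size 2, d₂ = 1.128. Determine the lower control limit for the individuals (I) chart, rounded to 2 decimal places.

4.90

X̄ = (5.45 + 5.21 + 5.39 + 5.34 + 4.98 + 5.17 + 5.20 + 5.22 + 5.19 + 5.48 + 5.29 + 5.30 + 5.46) / 13 = 5.2831
Moving ranges: 0.24, 0.18, 0.05, 0.36, 0.19, 0.03, 0.02, 0.03, 0.29, 0.19, 0.01, 0.16; M̄R̄ = 1.7500 / 12 = 0.1458
LCL = X̄ − 3·M̄R̄/d₂ = 5.2831 − 3 × 0.1458 / 1.128 = 4.8952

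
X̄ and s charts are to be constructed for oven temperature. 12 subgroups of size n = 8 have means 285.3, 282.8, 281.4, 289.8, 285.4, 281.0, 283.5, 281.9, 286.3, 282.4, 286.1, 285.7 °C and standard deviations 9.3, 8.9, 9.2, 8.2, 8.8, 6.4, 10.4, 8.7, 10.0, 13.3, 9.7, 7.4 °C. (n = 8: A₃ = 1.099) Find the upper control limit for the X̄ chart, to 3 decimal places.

X̄̄ = (285.3 + 282.8 + 281.4 + 289.8 + 285.4 + 281.0 + 283.5 + 281.9 + 286.3 + 282.4 + 286.1 + 285.7) / 12 = 284.3000
s̄ = (9.3 + 8.9 + 9.2 + 8.2 + 8.8 + 6.4 + 10.4 + 8.7 + 10.0 + 13.3 + 9.7 + 7.4) / 12 = 9.1917
UCL = X̄̄ + A₃·s̄ = 284.3000 + 1.099 × 9.1917 = 294.4016

294.402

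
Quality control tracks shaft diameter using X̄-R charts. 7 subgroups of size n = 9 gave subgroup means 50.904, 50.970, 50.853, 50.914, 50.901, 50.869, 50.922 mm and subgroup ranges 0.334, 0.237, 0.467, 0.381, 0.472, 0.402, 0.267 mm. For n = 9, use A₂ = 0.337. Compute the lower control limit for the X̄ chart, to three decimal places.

X̄̄ = (50.904 + 50.970 + 50.853 + 50.914 + 50.901 + 50.869 + 50.922) / 7 = 356.3330 / 7 = 50.9047
R̄ = (0.334 + 0.237 + 0.467 + 0.381 + 0.472 + 0.402 + 0.267) / 7 = 2.5600 / 7 = 0.3657
LCL = X̄̄ − A₂·R̄ = 50.9047 − 0.337 × 0.3657 = 50.7815

50.781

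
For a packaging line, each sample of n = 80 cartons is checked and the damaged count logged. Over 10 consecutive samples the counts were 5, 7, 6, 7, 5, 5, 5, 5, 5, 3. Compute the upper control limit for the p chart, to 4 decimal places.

p̄ = Σdᵢ / (k·n) = 53 / (10 × 80) = 0.06625
UCL = p̄ + 3·√(p̄(1−p̄)/n) = 0.06625 + 3 × √(0.06625×0.93375/80) = 0.06625 + 3 × 0.02781 = 0.14967

0.1497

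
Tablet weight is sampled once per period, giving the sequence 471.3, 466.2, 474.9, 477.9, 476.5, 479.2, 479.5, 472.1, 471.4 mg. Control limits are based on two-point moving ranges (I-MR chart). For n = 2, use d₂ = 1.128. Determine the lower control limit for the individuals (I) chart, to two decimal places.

464.59

X̄ = (471.3 + 466.2 + 474.9 + 477.9 + 476.5 + 479.2 + 479.5 + 472.1 + 471.4) / 9 = 474.3333
Moving ranges: 5.1, 8.7, 3.0, 1.4, 2.7, 0.3, 7.4, 0.7; M̄R̄ = 29.3000 / 8 = 3.6625
LCL = X̄ − 3·M̄R̄/d₂ = 474.3333 − 3 × 3.6625 / 1.128 = 464.5926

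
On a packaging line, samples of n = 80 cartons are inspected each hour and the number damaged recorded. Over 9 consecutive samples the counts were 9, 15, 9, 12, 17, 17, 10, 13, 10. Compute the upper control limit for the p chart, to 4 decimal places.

p̄ = Σdᵢ / (k·n) = 112 / (9 × 80) = 0.15556
UCL = p̄ + 3·√(p̄(1−p̄)/n) = 0.15556 + 3 × √(0.15556×0.84444/80) = 0.15556 + 3 × 0.04052 = 0.27712

0.2771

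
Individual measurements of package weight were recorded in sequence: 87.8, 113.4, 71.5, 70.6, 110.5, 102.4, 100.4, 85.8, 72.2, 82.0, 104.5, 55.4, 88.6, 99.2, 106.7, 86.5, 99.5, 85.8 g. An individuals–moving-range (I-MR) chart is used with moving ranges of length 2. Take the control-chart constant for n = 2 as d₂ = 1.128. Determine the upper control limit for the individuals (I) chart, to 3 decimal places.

141.188

X̄ = (87.8 + 113.4 + 71.5 + 70.6 + 110.5 + 102.4 + 100.4 + 85.8 + 72.2 + 82.0 + 104.5 + 55.4 + 88.6 + 99.2 + 106.7 + 86.5 + 99.5 + 85.8) / 18 = 90.1556
Moving ranges: 25.6, 41.9, 0.9, 39.9, 8.1, 2.0, 14.6, 13.6, 9.8, 22.5, 49.1, 33.2, 10.6, 7.5, 20.2, 13.0, 13.7; M̄R̄ = 326.2000 / 17 = 19.1882
UCL = X̄ + 3·M̄R̄/d₂ = 90.1556 + 3 × 19.1882 / 1.128 = 141.1881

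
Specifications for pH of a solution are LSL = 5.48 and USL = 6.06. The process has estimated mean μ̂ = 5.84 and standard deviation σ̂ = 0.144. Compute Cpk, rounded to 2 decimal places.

Cpu = (USL − μ̂) / (3σ̂) = (6.06 − 5.84) / (3 × 0.144) = 0.5093; Cpl = (μ̂ − LSL) / (3σ̂) = (5.84 − 5.48) / (3 × 0.144) = 0.8333; Cpk = min(Cpu, Cpl) = 0.5093

0.51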